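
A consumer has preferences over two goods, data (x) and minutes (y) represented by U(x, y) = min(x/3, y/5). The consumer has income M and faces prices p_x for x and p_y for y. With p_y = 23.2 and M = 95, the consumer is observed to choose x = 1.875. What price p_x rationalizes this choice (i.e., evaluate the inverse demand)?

p_x = 12

With perfect complements, no substitution: consume in ratio x:y = 3:5.
Budget: p_x·x + p_y·(5/3)·x = M, so (3·p_x + 5·p_y)·x = 3·M.
Demand: x*(p_x,p_y,M) = 3·M/(3·p_x + 5·p_y), y* = 5·M/(3·p_x + 5·p_y).
Set x* = 1.875 in the demand function and solve for p_x: p_x = 12.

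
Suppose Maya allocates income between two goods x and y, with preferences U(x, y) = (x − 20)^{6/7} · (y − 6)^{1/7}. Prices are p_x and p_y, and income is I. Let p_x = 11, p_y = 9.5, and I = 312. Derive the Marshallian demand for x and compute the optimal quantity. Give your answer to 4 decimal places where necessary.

Substituting into the budget: x* = 20 + 6/7·(I − 20·p_x − 6·p_y)/p_x, and y* = 6 + 1/7·(…)/p_y.
Discretionary income = 312 − 20·11 − 6·9.5 = 35; x* = 20 + 6/7·35/11 = 22.7273.

x* = 22.7273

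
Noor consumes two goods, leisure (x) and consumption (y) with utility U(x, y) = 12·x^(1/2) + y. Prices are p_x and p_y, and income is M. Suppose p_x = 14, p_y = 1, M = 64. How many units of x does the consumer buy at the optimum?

x* = 0.1837

Utility is quasi-linear in y; the FOC for x is 6/√x = p_x/p_y.
Thus x* = (6·p_y/p_x)² — independent of M — with the rest of income spent on y.
Plugging in: x* = (6·1/14)² = 0.1837.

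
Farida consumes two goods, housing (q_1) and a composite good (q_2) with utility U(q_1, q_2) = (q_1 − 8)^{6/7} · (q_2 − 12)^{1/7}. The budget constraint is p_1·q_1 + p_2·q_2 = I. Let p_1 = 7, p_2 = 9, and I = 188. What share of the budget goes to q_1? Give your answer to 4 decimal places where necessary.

share on q_1 = 0.4073

MRS = 6·(q_2−12)/(q_1−8). Tangency with p_1/p_2 gives q_2−12 = (1/6)·(p_1/p_2)·(q_1−8).
After buying the subsistence bundle (8, 12), a share 6/7 of the remaining income goes to q_1: q_1* = 8 + 6/7·(I − 8p_1 − 12p_2)/p_1.
Discretionary income = 188 − 8·7 − 12·9 = 24; q_1* = 8 + 6/7·24/7 = 10.9388; q_2* = 12 + 1/7·24/9 = 12.381.
Expenditure on q_1: 7·10.9388 = 76.5714; share = 0.4073.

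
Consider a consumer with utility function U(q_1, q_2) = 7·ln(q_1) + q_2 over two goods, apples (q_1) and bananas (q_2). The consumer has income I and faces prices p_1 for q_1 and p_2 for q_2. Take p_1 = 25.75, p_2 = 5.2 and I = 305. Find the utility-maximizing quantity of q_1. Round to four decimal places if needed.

q_1* = 1.4136

At the given prices: q_1* = 7·5.2/25.75 = 1.4136.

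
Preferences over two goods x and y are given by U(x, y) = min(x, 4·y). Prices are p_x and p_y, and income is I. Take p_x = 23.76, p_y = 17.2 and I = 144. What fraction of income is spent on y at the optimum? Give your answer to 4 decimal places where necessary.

With perfect complements, no substitution: consume in ratio x:y = 4:1.
Budget: p_x·x + p_y·(1/4)·x = I, so (4·p_x + p_y)·x = 4·I.
Demand: x*(p_x,p_y,I) = 4·I/(4·p_x + p_y), y* = I/(4·p_x + p_y).
Here 4·23.76 + 17.2 = 112.24, giving x* = 5.1319 and y* = 1.283.
Expenditure on y: 17.2·1.283 = 22.067; share = 0.1532.

share on y = 0.1532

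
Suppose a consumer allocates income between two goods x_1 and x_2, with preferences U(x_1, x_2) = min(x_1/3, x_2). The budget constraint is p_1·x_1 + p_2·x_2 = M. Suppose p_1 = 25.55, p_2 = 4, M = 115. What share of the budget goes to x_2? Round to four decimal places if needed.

Leontief preferences: the optimum is at the kink where x_1/3 = x_2/1, i.e. x_2 = (1/3)·x_1.
Budget: p_1·x_1 + p_2·(1/3)·x_1 = M, so (3·p_1 + p_2)·x_1 = 3·M.
Demand: x_1*(p_1,p_2,M) = 3·M/(3·p_1 + p_2), x_2* = M/(3·p_1 + p_2).
Here 3·25.55 + 4 = 80.65, giving x_1* = 4.2777 and x_2* = 1.4259.
Expenditure on x_2: 4·1.4259 = 5.7037; share = 0.0496.

share on x_2 = 0.0496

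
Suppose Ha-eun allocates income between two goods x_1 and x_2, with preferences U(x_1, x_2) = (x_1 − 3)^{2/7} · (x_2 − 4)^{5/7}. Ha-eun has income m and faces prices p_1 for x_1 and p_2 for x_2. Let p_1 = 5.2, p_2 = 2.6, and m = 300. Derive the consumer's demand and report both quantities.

MRS = (2/5)·(x_2−4)/(x_1−3). Tangency with p_1/p_2 gives x_2−4 = (5/2)·(p_1/p_2)·(x_1−3).
Substituting into the budget: x_1* = 3 + 2/7·(m − 3·p_1 − 4·p_2)/p_1, and x_2* = 4 + 5/7·(…)/p_2.
Discretionary income = 300 − 3·5.2 − 4·2.6 = 274; x_1* = 3 + 2/7·274/5.2 = 18.0549; x_2* = 4 + 5/7·274/2.6 = 79.2747.

x_1* = 18.0549, x_2* = 79.2747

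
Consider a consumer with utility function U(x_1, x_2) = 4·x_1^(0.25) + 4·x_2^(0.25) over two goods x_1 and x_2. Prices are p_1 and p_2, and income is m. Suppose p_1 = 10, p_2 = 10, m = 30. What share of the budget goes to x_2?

share on x_2 = 0.5

MU_x_1 ∝ 4·x_1^(-0.75), MU_x_2 ∝ 4·x_2^(-0.75), so MRS = (x_2/x_1)^(0.75) = p_1/p_2.
Hence x_2/x_1 = (p_1/p_2)^(1/(0.75)), i.e. raised to the 4/3 power.
With the ratio pinned down, the budget gives x_1* = m/(p_1 + p_2·(x_2/x_1)) and x_2* = (x_2/x_1)·x_1*.
Numerically x_2/x_1 = 1, so x_1* = 30/(10 + 10·1) = 1.5 and x_2* = 1·1.5 = 1.5.
Expenditure on x_2: 10·1.5 = 15; share = 0.5.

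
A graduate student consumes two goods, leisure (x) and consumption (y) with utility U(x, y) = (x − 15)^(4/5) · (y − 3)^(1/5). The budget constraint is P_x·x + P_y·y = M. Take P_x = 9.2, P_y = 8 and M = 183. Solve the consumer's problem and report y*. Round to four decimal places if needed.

Let x' = x−15, y' = y−3. MRS = 4·y'/x' = P_x/P_y.
After buying the subsistence bundle (15, 3), a share 0.8 of the remaining income goes to x: x* = 15 + 0.8·(M − 15P_x − 3P_y)/P_x.
Discretionary income = 183 − 15·9.2 − 3·8 = 21; y* = 3 + 0.2·21/8 = 3.525.

y* = 3.525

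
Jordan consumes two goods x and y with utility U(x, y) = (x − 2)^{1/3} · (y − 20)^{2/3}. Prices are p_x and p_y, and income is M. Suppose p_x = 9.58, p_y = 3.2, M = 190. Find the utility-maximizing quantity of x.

x* = 5.7175

MRS = (1/2)·(y−20)/(x−2). Tangency with p_x/p_y gives y−20 = 2·(p_x/p_y)·(x−2).
Substituting into the budget: x* = 2 + 1/3·(M − 2·p_x − 20·p_y)/p_x, and y* = 20 + 2/3·(…)/p_y.
Discretionary income = 190 − 2·9.58 − 20·3.2 = 106.84; x* = 2 + 1/3·106.84/9.58 = 5.7175.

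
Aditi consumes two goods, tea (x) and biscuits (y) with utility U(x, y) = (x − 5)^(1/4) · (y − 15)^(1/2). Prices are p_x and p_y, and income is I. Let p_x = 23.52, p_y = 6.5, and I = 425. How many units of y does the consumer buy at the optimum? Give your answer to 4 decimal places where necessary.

y* = 36.5282

MRS = (1/2)·(y−15)/(x−5). Tangency with p_x/p_y gives y−15 = 2·(p_x/p_y)·(x−5).
After buying the subsistence bundle (5, 15), a share 1/3 of the remaining income goes to x: x* = 5 + 1/3·(I − 5p_x − 15p_y)/p_x.
Discretionary income = 425 − 5·23.52 − 15·6.5 = 209.9; y* = 15 + 2/3·209.9/6.5 = 36.5282.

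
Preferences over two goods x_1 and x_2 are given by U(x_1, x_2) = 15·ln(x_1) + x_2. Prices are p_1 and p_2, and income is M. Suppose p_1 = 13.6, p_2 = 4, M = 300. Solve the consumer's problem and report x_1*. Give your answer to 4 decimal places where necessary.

x_1* = 4.4118

MU_x_1 = 15/x_1, MU_x_2 = 1. Tangency: 15/x_1 = p_1/p_2.
So x_1*(p_1,p_2) = 15·p_2/p_1, independent of income; and x_2* = (M − 15·p_2)/p_2.
At the given prices: x_1* = 15·4/13.6 = 4.4118.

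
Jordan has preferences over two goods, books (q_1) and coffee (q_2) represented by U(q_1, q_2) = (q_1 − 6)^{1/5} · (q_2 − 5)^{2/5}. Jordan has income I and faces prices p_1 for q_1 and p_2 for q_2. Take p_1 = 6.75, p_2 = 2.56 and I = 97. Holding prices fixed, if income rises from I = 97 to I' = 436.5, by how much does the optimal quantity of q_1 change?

Let q_1' = q_1−6, q_2' = q_2−5. MRS = (1/2)·q_2'/q_1' = p_1/p_2.
Substituting into the budget: q_1* = 6 + 1/3·(I − 6·p_1 − 5·p_2)/p_1, and q_2* = 5 + 2/3·(…)/p_2.
Discretionary income = 97 − 6·6.75 − 5·2.56 = 43.7; q_1* = 6 + 1/3·43.7/6.75 = 8.158.
At I' = 436.5: q_1* = 24.9235. Change: 24.9235 − 8.158 = 16.7654.

Δq_1* = 16.7654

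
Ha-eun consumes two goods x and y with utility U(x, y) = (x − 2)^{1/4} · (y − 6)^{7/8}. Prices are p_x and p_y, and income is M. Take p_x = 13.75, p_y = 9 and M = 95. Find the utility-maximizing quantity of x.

x* = 2.2182

This is Cobb-Douglas in (x−2, y−6): tangency gives 0.25·p_y·(y−6) = 0.875·p_x·(x−2).
After buying the subsistence bundle (2, 6), a share 2/9 of the remaining income goes to x: x* = 2 + 2/9·(M − 2p_x − 6p_y)/p_x.
Discretionary income = 95 − 2·13.75 − 6·9 = 13.5; x* = 2 + 2/9·13.5/13.75 = 2.2182.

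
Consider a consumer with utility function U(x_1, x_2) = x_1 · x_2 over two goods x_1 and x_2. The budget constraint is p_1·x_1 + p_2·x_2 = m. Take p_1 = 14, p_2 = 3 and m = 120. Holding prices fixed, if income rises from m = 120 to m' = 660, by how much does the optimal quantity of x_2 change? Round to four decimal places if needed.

Δx_2* = 90

Demand: x_1*(p_1,p_2,m) = 0.5·m/p_1 and x_2* = 0.5·m/p_2.
At p_1=14, p_2=3, m=120: x_2* = 0.5·120/3 = 20.
At m' = 660: x_2* = 110. Change: 110 − 20 = 90.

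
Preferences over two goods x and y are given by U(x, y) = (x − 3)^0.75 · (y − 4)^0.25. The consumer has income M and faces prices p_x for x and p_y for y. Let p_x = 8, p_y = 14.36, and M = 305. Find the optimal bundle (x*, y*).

MRS = 3·(y−4)/(x−3). Tangency with p_x/p_y gives y−4 = (1/3)·(p_x/p_y)·(x−3).
Substituting into the budget: x* = 3 + 0.75·(M − 3·p_x − 4·p_y)/p_x, and y* = 4 + 0.25·(…)/p_y.
Discretionary income = 305 − 3·8 − 4·14.36 = 223.56; x* = 3 + 0.75·223.56/8 = 23.9587; y* = 4 + 0.25·223.56/14.36 = 7.8921.

x* = 23.9587, y* = 7.8921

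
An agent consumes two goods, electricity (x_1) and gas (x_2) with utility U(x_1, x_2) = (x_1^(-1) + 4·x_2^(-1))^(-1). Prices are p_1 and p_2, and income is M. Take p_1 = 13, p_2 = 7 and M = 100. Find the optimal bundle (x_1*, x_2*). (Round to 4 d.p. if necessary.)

x_1* = 3.1173, x_2* = 8.4964

MRS = MU_x_1/MU_x_2 = (1/4)·(x_2/x_1)^(2). Set equal to p_1/p_2.
Solve for the ratio: x_2/x_1 = [4·p_1/p_2]^(0.5).
Substitute x_2 = (x_2/x_1)·x_1 into the budget: x_1* = M/(p_1 + p_2·(x_2/x_1)).
Numerically x_2/x_1 = 2.725541, so x_1* = 100/(13 + 7·2.725541) = 3.1173 and x_2* = 2.725541·3.1173 = 8.4964.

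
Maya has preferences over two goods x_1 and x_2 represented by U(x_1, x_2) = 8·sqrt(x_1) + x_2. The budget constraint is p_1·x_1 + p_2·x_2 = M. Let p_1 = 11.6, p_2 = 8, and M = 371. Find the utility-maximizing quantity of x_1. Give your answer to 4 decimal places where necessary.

Set MRS = p_1/p_2: 4·x_1^(−1/2) = p_1/p_2.
Solve: √x_1 = 4·p_2/p_1, so x_1*(p_1,p_2) = (4·p_2/p_1)², and x_2* = (M − p_1·x_1*)/p_2.
Plugging in: x_1* = (4·8/11.6)² = 7.61.

x_1* = 7.61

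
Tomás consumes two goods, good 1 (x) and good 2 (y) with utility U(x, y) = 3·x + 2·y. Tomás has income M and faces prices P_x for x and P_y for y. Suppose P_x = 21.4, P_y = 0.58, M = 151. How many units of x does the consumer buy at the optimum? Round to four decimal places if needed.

x* = 0

Perfect substitutes: compare marginal utility per dollar. 3/P_x vs 2/P_y → 0.1402 vs 3.4483.
y gives more utility per dollar, so spend all income on y: y* = M/P_y, x* = 0.
Numerically: x* = 0, y* = 260.3448.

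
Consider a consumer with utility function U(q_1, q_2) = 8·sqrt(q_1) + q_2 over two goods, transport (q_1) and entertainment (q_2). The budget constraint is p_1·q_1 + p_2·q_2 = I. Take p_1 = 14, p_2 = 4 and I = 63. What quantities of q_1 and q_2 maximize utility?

q_1* = 1.3061, q_2* = 11.1786

Utility is quasi-linear in q_2; the FOC for q_1 is 4/√q_1 = p_1/p_2.
Thus q_1* = (4·p_2/p_1)² — independent of I — with the rest of income spent on q_2.
Plugging in: q_1* = (4·4/14)² = 1.3061, q_2* = 11.1786.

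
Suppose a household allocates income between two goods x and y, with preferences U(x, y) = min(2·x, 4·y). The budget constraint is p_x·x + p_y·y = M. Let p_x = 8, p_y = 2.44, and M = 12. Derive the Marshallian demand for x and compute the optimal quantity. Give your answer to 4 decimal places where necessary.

x* = 1.3015

Demand: x*(p_x,p_y,M) = 4·M/(4·p_x + 2·p_y), y* = 2·M/(4·p_x + 2·p_y).
Here 4·8 + 2·2.44 = 36.88, giving x* = 1.3015.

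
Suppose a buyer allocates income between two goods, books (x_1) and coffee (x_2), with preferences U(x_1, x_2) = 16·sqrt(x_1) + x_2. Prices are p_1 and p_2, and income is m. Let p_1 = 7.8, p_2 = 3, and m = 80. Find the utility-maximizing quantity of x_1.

Set MRS = p_1/p_2: 8·x_1^(−1/2) = p_1/p_2.
Thus x_1* = (8·p_2/p_1)² — independent of m — with the rest of income spent on x_2.
Plugging in: x_1* = (8·3/7.8)² = 9.4675.

x_1* = 9.4675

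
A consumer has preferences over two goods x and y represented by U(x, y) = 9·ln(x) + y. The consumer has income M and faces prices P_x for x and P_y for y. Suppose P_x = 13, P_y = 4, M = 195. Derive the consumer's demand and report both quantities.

x* = 2.7692, y* = 39.75

At the given prices: x* = 9·4/13 = 2.7692, and y* = 39.75.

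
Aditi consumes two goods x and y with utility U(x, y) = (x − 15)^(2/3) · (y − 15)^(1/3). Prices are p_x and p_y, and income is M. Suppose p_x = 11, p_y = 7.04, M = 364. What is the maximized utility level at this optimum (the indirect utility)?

V = 5.2135

This is Cobb-Douglas in (x−15, y−15): tangency gives 2/3·p_y·(y−15) = 1/3·p_x·(x−15).
After buying the subsistence bundle (15, 15), a share 2/3 of the remaining income goes to x: x* = 15 + 2/3·(M − 15p_x − 15p_y)/p_x.
Discretionary income = 364 − 15·11 − 15·7.04 = 93.4; x* = 15 + 2/3·93.4/11 = 20.6606; y* = 15 + 1/3·93.4/7.04 = 19.4223.
Utility at the optimum: U(20.6606, 19.4223) = 5.2135.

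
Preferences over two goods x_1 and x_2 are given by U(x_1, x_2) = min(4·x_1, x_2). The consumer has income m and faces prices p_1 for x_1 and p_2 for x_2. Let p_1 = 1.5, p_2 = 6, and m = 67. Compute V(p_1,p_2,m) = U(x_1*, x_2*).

With perfect complements, no substitution: consume in ratio x_1:x_2 = 1:4.
Budget: p_1·x_1 + p_2·4·x_1 = m, so (p_1 + 4·p_2)·x_1 = m.
Demand: x_1*(p_1,p_2,m) = m/(p_1 + 4·p_2), x_2* = 4·m/(p_1 + 4·p_2).
Here 1.5 + 4·6 = 25.5, giving x_1* = 2.6275 and x_2* = 10.5098.
Utility at the optimum: U(2.6275, 10.5098) = 10.5098.

V = 10.5098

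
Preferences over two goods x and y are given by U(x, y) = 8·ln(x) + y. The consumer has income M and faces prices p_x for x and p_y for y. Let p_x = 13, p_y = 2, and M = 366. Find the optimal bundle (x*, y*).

MU_x = 8/x, MU_y = 1. Tangency: 8/x = p_x/p_y.
So x*(p_x,p_y) = 8·p_y/p_x, independent of income; and y* = (M − 8·p_y)/p_y.
At the given prices: x* = 8·2/13 = 1.2308, and y* = 175.

x* = 1.2308, y* = 175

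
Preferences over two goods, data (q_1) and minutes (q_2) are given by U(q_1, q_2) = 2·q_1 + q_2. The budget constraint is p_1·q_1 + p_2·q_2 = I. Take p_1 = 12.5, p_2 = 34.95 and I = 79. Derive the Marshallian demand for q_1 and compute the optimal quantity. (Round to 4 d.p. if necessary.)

q_1* = 6.32

Perfect substitutes: compare marginal utility per dollar. 2/p_1 vs 1/p_2 → 0.16 vs 0.0286.
q_1 gives more utility per dollar, so spend all income on q_1: q_1* = I/p_1, q_2* = 0.
Numerically: q_1* = 6.32, q_2* = 0.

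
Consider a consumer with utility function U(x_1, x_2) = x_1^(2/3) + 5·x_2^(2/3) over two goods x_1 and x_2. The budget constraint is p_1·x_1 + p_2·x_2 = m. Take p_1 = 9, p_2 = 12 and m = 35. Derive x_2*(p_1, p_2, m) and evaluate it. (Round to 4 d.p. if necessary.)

Numerically x_2/x_1 = 52.734375, so x_1* = 35/(9 + 12·52.734375) = 0.0545 and x_2* = 52.734375·0.0545 = 2.8758.

x_2* = 2.8758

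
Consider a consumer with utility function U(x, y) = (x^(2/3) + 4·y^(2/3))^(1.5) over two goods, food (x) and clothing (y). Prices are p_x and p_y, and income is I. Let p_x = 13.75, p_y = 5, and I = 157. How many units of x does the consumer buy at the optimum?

From the CES first-order condition, (1/4)·(y/x)^(1/3) = p_x/p_y.
Solve for the ratio: y/x = [4·p_x/p_y]^(3).
With the ratio pinned down, the budget gives x* = I/(p_x + p_y·(y/x)) and y* = (y/x)·x*.
Numerically y/x = 1331, so x* = 157/(13.75 + 5·1331) = 0.0235.

x* = 0.0235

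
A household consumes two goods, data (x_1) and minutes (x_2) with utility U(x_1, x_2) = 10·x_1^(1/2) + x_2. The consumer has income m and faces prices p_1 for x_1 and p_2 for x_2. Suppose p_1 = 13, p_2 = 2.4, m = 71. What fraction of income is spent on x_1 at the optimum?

Plugging in: x_1* = (5·2.4/13)² = 0.8521, x_2* = 24.9679.
Expenditure on x_1: 13·0.8521 = 11.0769; share = 0.156.

share on x_1 = 0.156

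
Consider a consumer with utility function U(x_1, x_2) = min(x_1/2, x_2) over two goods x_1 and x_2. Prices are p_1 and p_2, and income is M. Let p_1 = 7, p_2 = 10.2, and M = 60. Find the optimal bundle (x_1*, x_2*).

With perfect complements, no substitution: consume in ratio x_1:x_2 = 2:1.
Budget: p_1·x_1 + p_2·(1/2)·x_1 = M, so (2·p_1 + p_2)·x_1 = 2·M.
Demand: x_1*(p_1,p_2,M) = 2·M/(2·p_1 + p_2), x_2* = M/(2·p_1 + p_2).
Here 2·7 + 10.2 = 24.2, giving x_1* = 4.9587 and x_2* = 2.4793.

x_1* = 4.9587, x_2* = 2.4793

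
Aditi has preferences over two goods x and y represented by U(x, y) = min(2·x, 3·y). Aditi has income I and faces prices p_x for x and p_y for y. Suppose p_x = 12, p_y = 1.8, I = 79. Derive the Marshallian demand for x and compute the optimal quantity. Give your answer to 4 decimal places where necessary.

x* = 5.9848

Leontief preferences: the optimum is at the kink where x/3 = y/2, i.e. y = (2/3)·x.
Budget: p_x·x + p_y·(2/3)·x = I, so (3·p_x + 2·p_y)·x = 3·I.
Demand: x*(p_x,p_y,I) = 3·I/(3·p_x + 2·p_y), y* = 2·I/(3·p_x + 2·p_y).
Here 3·12 + 2·1.8 = 39.6, giving x* = 5.9848.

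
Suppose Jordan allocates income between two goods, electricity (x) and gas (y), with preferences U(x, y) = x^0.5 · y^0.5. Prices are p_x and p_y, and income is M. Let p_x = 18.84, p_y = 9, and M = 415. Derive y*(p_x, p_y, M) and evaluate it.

y* = 23.0556

At p_x=18.84, p_y=9, M=415: y* = 0.5·415/9 = 23.0556.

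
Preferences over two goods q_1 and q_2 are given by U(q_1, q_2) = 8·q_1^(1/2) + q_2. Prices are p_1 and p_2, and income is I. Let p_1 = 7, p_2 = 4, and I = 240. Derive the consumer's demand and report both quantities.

Set MRS = p_1/p_2: 4·q_1^(−1/2) = p_1/p_2.
Solve: √q_1 = 4·p_2/p_1, so q_1*(p_1,p_2) = (4·p_2/p_1)², and q_2* = (I − p_1·q_1*)/p_2.
Plugging in: q_1* = (4·4/7)² = 5.2245, q_2* = 50.8571.

q_1* = 5.2245, q_2* = 50.8571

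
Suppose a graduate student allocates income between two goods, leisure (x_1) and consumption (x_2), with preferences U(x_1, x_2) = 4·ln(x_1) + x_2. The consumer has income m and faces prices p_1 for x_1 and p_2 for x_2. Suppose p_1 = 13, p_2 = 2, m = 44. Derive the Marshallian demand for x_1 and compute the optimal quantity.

x_1* = 0.6154

Set MRS = p_1/p_2: (4/x_1)/1 = p_1/p_2.
So x_1*(p_1,p_2) = 4·p_2/p_1, independent of income; and x_2* = (m − 4·p_2)/p_2.
At the given prices: x_1* = 4·2/13 = 0.6154.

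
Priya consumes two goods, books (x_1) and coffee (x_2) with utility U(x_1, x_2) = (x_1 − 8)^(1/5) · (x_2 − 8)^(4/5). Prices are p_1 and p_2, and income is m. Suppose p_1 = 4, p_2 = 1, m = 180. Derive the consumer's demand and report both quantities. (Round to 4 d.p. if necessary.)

x_1* = 15, x_2* = 120

This is Cobb-Douglas in (x_1−8, x_2−8): tangency gives 0.2·p_2·(x_2−8) = 0.8·p_1·(x_1−8).
After buying the subsistence bundle (8, 8), a share 0.2 of the remaining income goes to x_1: x_1* = 8 + 0.2·(m − 8p_1 − 8p_2)/p_1.
Discretionary income = 180 − 8·4 − 8·1 = 140; x_1* = 8 + 0.2·140/4 = 15; x_2* = 8 + 0.8·140/1 = 120.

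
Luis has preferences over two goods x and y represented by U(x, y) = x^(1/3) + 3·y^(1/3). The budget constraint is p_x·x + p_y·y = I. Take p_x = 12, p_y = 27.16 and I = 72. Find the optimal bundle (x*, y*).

From the CES first-order condition, (1/3)·(y/x)^(2/3) = p_x/p_y.
Hence y/x = (3·p_x/p_y)^(1/(2/3)), i.e. raised to the 1.5 power.
With the ratio pinned down, the budget gives x* = I/(p_x + p_y·(y/x)) and y* = (y/x)·x*.
Numerically y/x = 1.526016, so x* = 72/(12 + 27.16·1.526016) = 1.3471 and y* = 1.526016·1.3471 = 2.0558.

x* = 1.3471, y* = 2.0558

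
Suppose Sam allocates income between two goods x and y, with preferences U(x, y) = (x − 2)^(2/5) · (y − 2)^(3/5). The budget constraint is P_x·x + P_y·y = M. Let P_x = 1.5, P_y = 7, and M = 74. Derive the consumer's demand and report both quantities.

Substituting into the budget: x* = 2 + 0.4·(M − 2·P_x − 2·P_y)/P_x, and y* = 2 + 0.6·(…)/P_y.
Discretionary income = 74 − 2·1.5 − 2·7 = 57; x* = 2 + 0.4·57/1.5 = 17.2; y* = 2 + 0.6·57/7 = 6.8857.

x* = 17.2, y* = 6.8857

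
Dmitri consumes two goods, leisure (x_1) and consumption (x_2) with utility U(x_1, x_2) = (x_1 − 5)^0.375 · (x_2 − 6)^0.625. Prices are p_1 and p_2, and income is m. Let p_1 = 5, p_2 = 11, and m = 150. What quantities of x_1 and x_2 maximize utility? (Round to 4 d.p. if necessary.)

x_1* = 9.425, x_2* = 9.3523

MRS = (3/5)·(x_2−6)/(x_1−5). Tangency with p_1/p_2 gives x_2−6 = (5/3)·(p_1/p_2)·(x_1−5).
Substituting into the budget: x_1* = 5 + 0.375·(m − 5·p_1 − 6·p_2)/p_1, and x_2* = 6 + 0.625·(…)/p_2.
Discretionary income = 150 − 5·5 − 6·11 = 59; x_1* = 5 + 0.375·59/5 = 9.425; x_2* = 6 + 0.625·59/11 = 9.3523.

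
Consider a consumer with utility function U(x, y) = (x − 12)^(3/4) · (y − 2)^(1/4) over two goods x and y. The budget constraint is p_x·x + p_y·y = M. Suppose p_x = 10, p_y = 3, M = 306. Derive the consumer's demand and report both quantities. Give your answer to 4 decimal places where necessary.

This is Cobb-Douglas in (x−12, y−2): tangency gives 0.75·p_y·(y−2) = 0.25·p_x·(x−12).
After buying the subsistence bundle (12, 2), a share 0.75 of the remaining income goes to x: x* = 12 + 0.75·(M − 12p_x − 2p_y)/p_x.
Discretionary income = 306 − 12·10 − 2·3 = 180; x* = 12 + 0.75·180/10 = 25.5; y* = 2 + 0.25·180/3 = 17.

x* = 25.5, y* = 17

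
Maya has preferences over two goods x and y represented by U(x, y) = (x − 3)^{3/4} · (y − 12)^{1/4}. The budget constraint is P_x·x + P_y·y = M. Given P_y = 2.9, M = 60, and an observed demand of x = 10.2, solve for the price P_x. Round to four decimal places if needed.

P_x = 2

Let x' = x−3, y' = y−12. MRS = 3·y'/x' = P_x/P_y.
Substituting into the budget: x* = 3 + 0.75·(M − 3·P_x − 12·P_y)/P_x, and y* = 12 + 0.25·(…)/P_y.
Set x* = 10.2 in the demand function and solve for P_x: P_x = 2.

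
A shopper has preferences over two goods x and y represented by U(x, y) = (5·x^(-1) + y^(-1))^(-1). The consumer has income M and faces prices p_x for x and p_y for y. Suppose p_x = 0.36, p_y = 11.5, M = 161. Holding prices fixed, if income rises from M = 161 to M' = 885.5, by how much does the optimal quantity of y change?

Δy* = 45.141

With the ratio pinned down, the budget gives x* = M/(p_x + p_y·(y/x)) and y* = (y/x)·x*.
Numerically y/x = 0.079126, so x* = 161/(0.36 + 11.5·0.079126) = 126.7771 and y* = 0.079126·126.7771 = 10.0313.
At M' = 885.5: y* = 55.1723. Change: 55.1723 − 10.0313 = 45.141.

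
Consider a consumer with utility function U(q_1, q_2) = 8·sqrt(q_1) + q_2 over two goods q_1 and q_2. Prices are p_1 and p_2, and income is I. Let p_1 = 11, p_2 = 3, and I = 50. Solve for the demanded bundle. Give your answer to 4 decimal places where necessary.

q_1* = 1.1901, q_2* = 12.303

MU_q_1 = 4/√q_1, MU_q_2 = 1. Tangency: 4/√q_1 = p_1/p_2.
Thus q_1* = (4·p_2/p_1)² — independent of I — with the rest of income spent on q_2.
Plugging in: q_1* = (4·3/11)² = 1.1901, q_2* = 12.303.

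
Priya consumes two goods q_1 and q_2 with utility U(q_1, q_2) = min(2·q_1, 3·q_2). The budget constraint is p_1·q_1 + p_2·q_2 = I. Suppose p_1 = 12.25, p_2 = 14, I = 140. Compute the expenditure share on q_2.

With perfect complements, no substitution: consume in ratio q_1:q_2 = 3:2.
Budget: p_1·q_1 + p_2·(2/3)·q_1 = I, so (3·p_1 + 2·p_2)·q_1 = 3·I.
Demand: q_1*(p_1,p_2,I) = 3·I/(3·p_1 + 2·p_2), q_2* = 2·I/(3·p_1 + 2·p_2).
Here 3·12.25 + 2·14 = 64.75, giving q_1* = 6.4865 and q_2* = 4.3243.
Expenditure on q_2: 14·4.3243 = 60.5405; share = 0.4324.

share on q_2 = 0.4324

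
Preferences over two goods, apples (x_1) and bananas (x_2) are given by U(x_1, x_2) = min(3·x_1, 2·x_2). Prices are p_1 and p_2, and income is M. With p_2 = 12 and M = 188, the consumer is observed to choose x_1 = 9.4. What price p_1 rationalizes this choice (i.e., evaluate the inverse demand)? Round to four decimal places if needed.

With perfect complements, no substitution: consume in ratio x_1:x_2 = 2:3.
Budget: p_1·x_1 + p_2·(3/2)·x_1 = M, so (2·p_1 + 3·p_2)·x_1 = 2·M.
Demand: x_1*(p_1,p_2,M) = 2·M/(2·p_1 + 3·p_2), x_2* = 3·M/(2·p_1 + 3·p_2).
Set x_1* = 9.4 in the demand function and solve for p_1: p_1 = 2.

p_1 = 2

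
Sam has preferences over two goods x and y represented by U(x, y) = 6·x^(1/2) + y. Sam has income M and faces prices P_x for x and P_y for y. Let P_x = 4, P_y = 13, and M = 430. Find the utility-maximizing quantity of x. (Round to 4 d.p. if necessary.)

x* = 95.0625

Thus x* = (3·P_y/P_x)² — independent of M — with the rest of income spent on y.
Plugging in: x* = (3·13/4)² = 95.0625.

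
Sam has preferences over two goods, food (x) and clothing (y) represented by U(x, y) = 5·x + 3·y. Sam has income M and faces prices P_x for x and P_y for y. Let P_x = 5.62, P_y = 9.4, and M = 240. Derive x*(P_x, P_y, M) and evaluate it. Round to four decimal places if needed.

x* = 42.7046

Linear utility — the consumer picks whichever good has higher MU/price: 5/5.62 = 0.8897 vs 3/9.4 = 0.3191.
x gives more utility per dollar, so spend all income on x: x* = M/P_x, y* = 0.
Numerically: x* = 42.7046, y* = 0.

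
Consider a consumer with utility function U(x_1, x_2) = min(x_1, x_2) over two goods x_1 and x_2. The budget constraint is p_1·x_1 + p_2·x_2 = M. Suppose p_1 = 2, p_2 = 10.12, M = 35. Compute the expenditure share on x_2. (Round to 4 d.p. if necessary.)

share on x_2 = 0.835

With perfect complements, no substitution: consume in ratio x_1:x_2 = 1:1.
Budget: p_1·x_1 + p_2·x_1 = M, so (p_1 + p_2)·x_1 = M.
Demand: x_1*(p_1,p_2,M) = M/(p_1 + p_2), x_2* = M/(p_1 + p_2).
Here 2 + 10.12 = 12.12, giving x_1* = 2.8878 and x_2* = 2.8878.
Expenditure on x_2: 10.12·2.8878 = 29.2244; share = 0.835.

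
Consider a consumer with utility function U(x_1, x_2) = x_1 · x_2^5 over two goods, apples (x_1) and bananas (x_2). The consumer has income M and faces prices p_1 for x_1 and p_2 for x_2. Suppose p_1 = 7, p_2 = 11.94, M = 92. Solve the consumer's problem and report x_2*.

x_2* = 6.421

Tangency: MRS = (1/5)·x_2/x_1 = p_1/p_2.
So p_2·x_2 = 5·p_1·x_1; combined with the budget, a share 1/6 of income goes to x_1.
Demand: x_1*(p_1,p_2,M) = 1/6·M/p_1 and x_2* = 5/6·M/p_2.
At p_1=7, p_2=11.94, M=92: x_2* = 5/6·92/11.94 = 6.421.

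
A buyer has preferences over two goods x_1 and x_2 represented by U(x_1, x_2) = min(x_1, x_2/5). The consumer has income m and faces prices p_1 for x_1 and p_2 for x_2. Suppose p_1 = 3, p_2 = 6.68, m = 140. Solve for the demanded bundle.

x_1* = 3.8462, x_2* = 19.2308

Demand: x_1*(p_1,p_2,m) = m/(p_1 + 5·p_2), x_2* = 5·m/(p_1 + 5·p_2).
Here 3 + 5·6.68 = 36.4, giving x_1* = 3.8462 and x_2* = 19.2308.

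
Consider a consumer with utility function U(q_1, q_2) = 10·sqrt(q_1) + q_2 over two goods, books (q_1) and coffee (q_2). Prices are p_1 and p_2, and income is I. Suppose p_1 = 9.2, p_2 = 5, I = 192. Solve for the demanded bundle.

q_1* = 7.3842, q_2* = 24.813

Thus q_1* = (5·p_2/p_1)² — independent of I — with the rest of income spent on q_2.
Plugging in: q_1* = (5·5/9.2)² = 7.3842, q_2* = 24.813.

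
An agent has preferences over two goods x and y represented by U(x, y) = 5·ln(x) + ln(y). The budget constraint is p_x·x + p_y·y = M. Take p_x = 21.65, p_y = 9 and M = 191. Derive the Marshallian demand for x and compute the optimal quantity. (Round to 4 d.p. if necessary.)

x* = 7.3518

MU_x/MU_y = (5·y)/(x); tangency sets this equal to p_x/p_y.
So 5·p_y·y = p_x·x; combined with the budget, a share 5/6 of income goes to x.
Demand: x*(p_x,p_y,M) = 5/6·M/p_x and y* = 1/6·M/p_y.
At p_x=21.65, p_y=9, M=191: x* = 5/6·191/21.65 = 7.3518.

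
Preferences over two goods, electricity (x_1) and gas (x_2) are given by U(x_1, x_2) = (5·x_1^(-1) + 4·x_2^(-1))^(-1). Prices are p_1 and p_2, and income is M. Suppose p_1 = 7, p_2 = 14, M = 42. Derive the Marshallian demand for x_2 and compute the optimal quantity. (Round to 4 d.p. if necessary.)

MRS = MU_x_1/MU_x_2 = (5/4)·(x_2/x_1)^(2). Set equal to p_1/p_2.
Hence x_2/x_1 = ((4/5)·p_1/p_2)^(1/(2)), i.e. raised to the 0.5 power.
Substitute x_2 = (x_2/x_1)·x_1 into the budget: x_1* = M/(p_1 + p_2·(x_2/x_1)).
Numerically x_2/x_1 = 0.632456, so x_1* = 42/(7 + 14·0.632456) = 2.6491 and x_2* = 0.632456·2.6491 = 1.6754.

x_2* = 1.6754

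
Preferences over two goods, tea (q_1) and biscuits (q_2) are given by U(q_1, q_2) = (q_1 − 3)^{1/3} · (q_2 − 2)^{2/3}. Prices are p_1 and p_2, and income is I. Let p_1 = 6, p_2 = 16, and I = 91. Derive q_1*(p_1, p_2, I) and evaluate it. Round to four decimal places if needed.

q_1* = 5.2778

MRS = (1/2)·(q_2−2)/(q_1−3). Tangency with p_1/p_2 gives q_2−2 = 2·(p_1/p_2)·(q_1−3).
Substituting into the budget: q_1* = 3 + 1/3·(I − 3·p_1 − 2·p_2)/p_1, and q_2* = 2 + 2/3·(…)/p_2.
Discretionary income = 91 − 3·6 − 2·16 = 41; q_1* = 3 + 1/3·41/6 = 5.2778.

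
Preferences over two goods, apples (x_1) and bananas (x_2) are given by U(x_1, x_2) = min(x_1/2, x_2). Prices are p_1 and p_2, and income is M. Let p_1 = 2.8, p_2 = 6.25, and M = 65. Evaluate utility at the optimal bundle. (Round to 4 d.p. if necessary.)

V = 5.4852

With perfect complements, no substitution: consume in ratio x_1:x_2 = 2:1.
Budget: p_1·x_1 + p_2·(1/2)·x_1 = M, so (2·p_1 + p_2)·x_1 = 2·M.
Demand: x_1*(p_1,p_2,M) = 2·M/(2·p_1 + p_2), x_2* = M/(2·p_1 + p_2).
Here 2·2.8 + 6.25 = 11.85, giving x_1* = 10.9705 and x_2* = 5.4852.
Utility at the optimum: U(10.9705, 5.4852) = 5.4852.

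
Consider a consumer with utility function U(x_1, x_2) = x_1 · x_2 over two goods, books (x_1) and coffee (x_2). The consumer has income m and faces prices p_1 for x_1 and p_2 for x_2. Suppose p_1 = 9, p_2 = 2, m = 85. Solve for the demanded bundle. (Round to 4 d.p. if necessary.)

x_1* = 4.7222, x_2* = 21.25

Demand: x_1*(p_1,p_2,m) = 0.5·m/p_1 and x_2* = 0.5·m/p_2.
At p_1=9, p_2=2, m=85: x_1* = 0.5·85/9 = 4.7222, x_2* = 21.25.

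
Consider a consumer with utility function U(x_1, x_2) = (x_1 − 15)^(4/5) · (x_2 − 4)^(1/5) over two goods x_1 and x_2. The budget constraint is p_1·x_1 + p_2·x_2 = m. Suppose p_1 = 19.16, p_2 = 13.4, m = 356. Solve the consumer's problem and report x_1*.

x_1* = 15.6263

Let x_1' = x_1−15, x_2' = x_2−4. MRS = 4·x_2'/x_1' = p_1/p_2.
After buying the subsistence bundle (15, 4), a share 0.8 of the remaining income goes to x_1: x_1* = 15 + 0.8·(m − 15p_1 − 4p_2)/p_1.
Discretionary income = 356 − 15·19.16 − 4·13.4 = 15; x_1* = 15 + 0.8·15/19.16 = 15.6263.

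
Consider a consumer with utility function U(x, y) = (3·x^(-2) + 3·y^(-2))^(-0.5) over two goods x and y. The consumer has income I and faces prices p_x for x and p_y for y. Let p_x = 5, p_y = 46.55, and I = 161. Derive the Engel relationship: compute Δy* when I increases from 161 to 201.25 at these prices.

MU_x ∝ 3·x^(-3), MU_y ∝ 3·y^(-3), so MRS = (y/x)^(3) = p_x/p_y.
Hence y/x = (p_x/p_y)^(1/(3)), i.e. raised to the 1/3 power.
With the ratio pinned down, the budget gives x* = I/(p_x + p_y·(y/x)) and y* = (y/x)·x*.
Numerically y/x = 0.475354, so x* = 161/(5 + 46.55·0.475354) = 5.9349 and y* = 0.475354·5.9349 = 2.8212.
At I' = 201.25: y* = 3.5265. Change: 3.5265 − 2.8212 = 0.7053.

Δy* = 0.7053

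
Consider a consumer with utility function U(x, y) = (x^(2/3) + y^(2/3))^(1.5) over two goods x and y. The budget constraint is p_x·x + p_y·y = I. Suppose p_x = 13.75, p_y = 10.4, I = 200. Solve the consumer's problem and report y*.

y* = 12.2326

From the CES first-order condition, (y/x)^(1/3) = p_x/p_y.
Solve for the ratio: y/x = [p_x/p_y]^(3).
With the ratio pinned down, the budget gives x* = I/(p_x + p_y·(y/x)) and y* = (y/x)·x*.
Numerically y/x = 2.311043, so x* = 200/(13.75 + 10.4·2.311043) = 5.2931 and y* = 2.311043·5.2931 = 12.2326.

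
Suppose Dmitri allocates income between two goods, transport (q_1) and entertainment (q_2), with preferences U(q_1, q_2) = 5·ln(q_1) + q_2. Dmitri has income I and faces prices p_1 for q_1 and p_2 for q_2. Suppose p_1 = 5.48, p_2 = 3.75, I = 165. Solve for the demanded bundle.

q_1* = 3.4215, q_2* = 39

MU_q_1 = 5/q_1, MU_q_2 = 1. Tangency: 5/q_1 = p_1/p_2.
So q_1*(p_1,p_2) = 5·p_2/p_1, independent of income; and q_2* = (I − 5·p_2)/p_2.
At the given prices: q_1* = 5·3.75/5.48 = 3.4215, and q_2* = 39.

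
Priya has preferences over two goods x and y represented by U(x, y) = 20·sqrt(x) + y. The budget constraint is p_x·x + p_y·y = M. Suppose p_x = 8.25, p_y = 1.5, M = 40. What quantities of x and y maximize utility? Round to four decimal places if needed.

MU_x = 10/√x, MU_y = 1. Tangency: 10/√x = p_x/p_y.
Thus x* = (10·p_y/p_x)² — independent of M — with the rest of income spent on y.
Plugging in: x* = (10·1.5/8.25)² = 3.3058, y* = 8.4848.

x* = 3.3058, y* = 8.4848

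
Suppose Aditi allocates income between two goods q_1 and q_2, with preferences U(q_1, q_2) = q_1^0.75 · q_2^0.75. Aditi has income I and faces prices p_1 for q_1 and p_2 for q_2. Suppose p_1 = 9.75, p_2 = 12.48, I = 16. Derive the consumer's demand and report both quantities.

q_1* = 0.8205, q_2* = 0.641

The MRS is q_2/q_1. Set MRS = p_1/p_2.
Rearranging, p_2·q_2 = p_1·q_1. Substituting into the budget gives p_1·q_1·(1 + 1) = I.
Demand: q_1*(p_1,p_2,I) = 0.5·I/p_1 and q_2* = 0.5·I/p_2.
At p_1=9.75, p_2=12.48, I=16: q_1* = 0.5·16/9.75 = 0.8205, q_2* = 0.641.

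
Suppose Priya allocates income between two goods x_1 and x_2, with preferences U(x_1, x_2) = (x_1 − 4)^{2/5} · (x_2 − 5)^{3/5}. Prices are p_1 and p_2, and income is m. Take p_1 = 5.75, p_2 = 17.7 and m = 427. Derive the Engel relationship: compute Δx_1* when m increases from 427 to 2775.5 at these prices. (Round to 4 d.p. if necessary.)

Δx_1* = 163.3739

This is Cobb-Douglas in (x_1−4, x_2−5): tangency gives 0.4·p_2·(x_2−5) = 0.6·p_1·(x_1−4).
Substituting into the budget: x_1* = 4 + 0.4·(m − 4·p_1 − 5·p_2)/p_1, and x_2* = 5 + 0.6·(…)/p_2.
Discretionary income = 427 − 4·5.75 − 5·17.7 = 315.5; x_1* = 4 + 0.4·315.5/5.75 = 25.9478.
At m' = 2775.5: x_1* = 189.3217. Change: 189.3217 − 25.9478 = 163.3739.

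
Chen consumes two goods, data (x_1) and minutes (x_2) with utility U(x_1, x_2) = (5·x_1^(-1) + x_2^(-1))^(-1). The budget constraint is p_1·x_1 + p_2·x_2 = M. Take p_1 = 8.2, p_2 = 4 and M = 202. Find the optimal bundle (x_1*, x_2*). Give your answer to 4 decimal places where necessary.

x_1* = 18.7711, x_2* = 12.0193

From the CES first-order condition, 5·(x_2/x_1)^(2) = p_1/p_2.
Hence x_2/x_1 = ((1/5)·p_1/p_2)^(1/(2)), i.e. raised to the 0.5 power.
With the ratio pinned down, the budget gives x_1* = M/(p_1 + p_2·(x_2/x_1)) and x_2* = (x_2/x_1)·x_1*.
Numerically x_2/x_1 = 0.640312, so x_1* = 202/(8.2 + 4·0.640312) = 18.7711 and x_2* = 0.640312·18.7711 = 12.0193.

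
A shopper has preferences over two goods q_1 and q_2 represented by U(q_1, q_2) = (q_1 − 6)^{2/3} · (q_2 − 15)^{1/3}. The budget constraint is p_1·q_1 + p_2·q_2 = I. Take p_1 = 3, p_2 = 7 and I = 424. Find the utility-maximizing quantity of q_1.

q_1* = 72.8889

Let q_1' = q_1−6, q_2' = q_2−15. MRS = 2·q_2'/q_1' = p_1/p_2.
After buying the subsistence bundle (6, 15), a share 2/3 of the remaining income goes to q_1: q_1* = 6 + 2/3·(I − 6p_1 − 15p_2)/p_1.
Discretionary income = 424 − 6·3 − 15·7 = 301; q_1* = 6 + 2/3·301/3 = 72.8889.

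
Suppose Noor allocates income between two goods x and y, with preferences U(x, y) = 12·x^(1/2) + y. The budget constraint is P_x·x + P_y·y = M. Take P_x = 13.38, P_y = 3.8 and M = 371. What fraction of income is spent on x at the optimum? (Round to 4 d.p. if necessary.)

Utility is quasi-linear in y; the FOC for x is 6/√x = P_x/P_y.
Thus x* = (6·P_y/P_x)² — independent of M — with the rest of income spent on y.
Plugging in: x* = (6·3.8/13.38)² = 2.9037, y* = 87.4074.
Expenditure on x: 13.38·2.9037 = 38.852; share = 0.1047.

share on x = 0.1047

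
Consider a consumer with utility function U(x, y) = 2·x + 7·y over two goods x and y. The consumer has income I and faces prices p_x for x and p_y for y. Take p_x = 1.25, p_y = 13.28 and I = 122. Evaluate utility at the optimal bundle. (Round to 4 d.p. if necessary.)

V = 195.2

Perfect substitutes: compare marginal utility per dollar. 2/p_x vs 7/p_y → 1.6 vs 0.5271.
x gives more utility per dollar, so spend all income on x: x* = I/p_x, y* = 0.
Numerically: x* = 97.6, y* = 0.
Utility at the optimum: U(97.6, 0) = 195.2.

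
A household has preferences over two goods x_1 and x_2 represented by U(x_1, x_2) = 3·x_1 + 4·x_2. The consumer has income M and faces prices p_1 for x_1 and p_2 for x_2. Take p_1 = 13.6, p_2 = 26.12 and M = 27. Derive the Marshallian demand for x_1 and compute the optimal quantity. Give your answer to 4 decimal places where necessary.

x_1 gives more utility per dollar, so spend all income on x_1: x_1* = M/p_1, x_2* = 0.
Numerically: x_1* = 1.9853, x_2* = 0.

x_1* = 1.9853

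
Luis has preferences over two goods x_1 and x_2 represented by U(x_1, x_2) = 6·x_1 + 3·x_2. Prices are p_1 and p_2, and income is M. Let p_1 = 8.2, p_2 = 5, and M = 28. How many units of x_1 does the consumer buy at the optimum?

Linear utility — the consumer picks whichever good has higher MU/price: 6/8.2 = 0.7317 vs 3/5 = 0.6.
x_1 gives more utility per dollar, so spend all income on x_1: x_1* = M/p_1, x_2* = 0.
Numerically: x_1* = 3.4146, x_2* = 0.

x_1* = 3.4146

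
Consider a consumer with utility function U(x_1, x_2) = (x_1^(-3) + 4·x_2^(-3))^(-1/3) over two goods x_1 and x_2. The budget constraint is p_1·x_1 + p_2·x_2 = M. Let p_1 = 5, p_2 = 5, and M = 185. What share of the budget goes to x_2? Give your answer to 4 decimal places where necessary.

MRS = MU_x_1/MU_x_2 = (1/4)·(x_2/x_1)^(4). Set equal to p_1/p_2.
Hence x_2/x_1 = (4·p_1/p_2)^(1/(4)), i.e. raised to the 0.25 power.
Substitute x_2 = (x_2/x_1)·x_1 into the budget: x_1* = M/(p_1 + p_2·(x_2/x_1)).
Numerically x_2/x_1 = 1.414214, so x_1* = 185/(5 + 5·1.414214) = 15.3259 and x_2* = 1.414214·15.3259 = 21.6741.
Expenditure on x_2: 5·21.6741 = 108.3705; share = 0.5858.

share on x_2 = 0.5858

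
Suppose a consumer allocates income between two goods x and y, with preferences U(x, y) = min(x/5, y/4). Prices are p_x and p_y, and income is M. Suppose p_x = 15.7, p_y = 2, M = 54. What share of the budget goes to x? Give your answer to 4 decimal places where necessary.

share on x = 0.9075

Leontief preferences: the optimum is at the kink where x/5 = y/4, i.e. y = (4/5)·x.
Budget: p_x·x + p_y·(4/5)·x = M, so (5·p_x + 4·p_y)·x = 5·M.
Demand: x*(p_x,p_y,M) = 5·M/(5·p_x + 4·p_y), y* = 4·M/(5·p_x + 4·p_y).
Here 5·15.7 + 4·2 = 86.5, giving x* = 3.1214 and y* = 2.4971.
Expenditure on x: 15.7·3.1214 = 49.0058; share = 0.9075.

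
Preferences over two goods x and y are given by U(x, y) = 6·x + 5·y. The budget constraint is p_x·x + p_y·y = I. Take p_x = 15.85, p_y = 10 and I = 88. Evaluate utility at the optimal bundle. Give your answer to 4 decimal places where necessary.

V = 44

Linear utility — the consumer picks whichever good has higher MU/price: 6/15.85 = 0.3785 vs 5/10 = 0.5.
y gives more utility per dollar, so spend all income on y: y* = I/p_y, x* = 0.
Numerically: x* = 0, y* = 8.8.
Utility at the optimum: U(0, 8.8) = 44.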